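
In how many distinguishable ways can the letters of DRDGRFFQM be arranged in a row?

45360

DRDGRFFQM has 9 letters with D appearing twice, F appearing twice, and R appearing twice.
Dividing 9! = 362880 by 2!·2!·2! = 8 for the repeated letters gives 45360.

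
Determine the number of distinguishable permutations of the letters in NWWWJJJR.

1120

Letter multiplicities in NWWWJJJR: J×3, N×1, R×1, W×3.
So there are 8! / (3!·3!) = 1120 distinguishable arrangements.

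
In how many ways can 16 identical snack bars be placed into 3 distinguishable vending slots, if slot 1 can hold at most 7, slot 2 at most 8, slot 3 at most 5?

15

Without the upper bounds there are C(18,2) = 153 ways to split 16 among 3 vending slots.
Subtract solutions that violate a single cap (substitute x_i' = x_i − (cap_i+1)): x_1 ≥ 8 gives C(10,2) = 45; x_2 ≥ 9 gives C(9,2) = 36; x_3 ≥ 6 gives C(12,2) = 66. Together 147.
Add back pairs where two caps are both exceeded: 0 + 6 + 3 = 9.
By inclusion–exclusion the count is 153 − 147 + 9 = 15.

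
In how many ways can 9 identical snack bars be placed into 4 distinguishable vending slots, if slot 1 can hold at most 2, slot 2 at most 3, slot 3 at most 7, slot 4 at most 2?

32

Ignoring the caps, the number of non-negative solutions to x_1+…+x_4 = 9 is C(12,3) = 220.
Subtract solutions that violate a single cap (substitute x_i' = x_i − (cap_i+1)): x_1 ≥ 3 gives C(9,3) = 84; x_2 ≥ 4 gives C(8,3) = 56; x_3 ≥ 8 gives C(4,3) = 4; x_4 ≥ 3 gives C(9,3) = 84. Together 228.
Add back pairs where two caps are both exceeded: 10 + 0 + 20 + 0 + 10 + 0 = 40.
By inclusion–exclusion the count is 220 − 228 + 40 = 32.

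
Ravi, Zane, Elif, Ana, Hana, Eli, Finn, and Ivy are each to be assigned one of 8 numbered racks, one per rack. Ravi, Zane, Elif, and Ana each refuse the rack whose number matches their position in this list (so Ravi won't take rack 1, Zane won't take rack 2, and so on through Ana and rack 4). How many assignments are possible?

24024

Let Aᵢ (for 1 ≤ i ≤ 4) be the placements that put person i in their forbidden rack. Any j of these fix j positions, leaving (8−j)! ways to fill the rest, and there are C(4,j) ways to pick which j.
By inclusion–exclusion, the number of valid placements is Σ_{j=0}^{4} (−1)^j C(4,j)·(8−j)!.
Computing: 40320 − 20160 + 4320 − 480 + 24 = 24024.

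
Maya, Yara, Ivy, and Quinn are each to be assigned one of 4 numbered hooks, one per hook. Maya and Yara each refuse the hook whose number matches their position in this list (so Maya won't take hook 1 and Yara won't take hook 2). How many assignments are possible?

14

Let Aᵢ (for i ∈ {1, 2}) be the placements that put person i in their forbidden hook. Any j of these fix j positions, leaving (4−j)! ways to fill the rest, and there are C(2,j) ways to pick which j.
By inclusion–exclusion, the number of valid placements is Σ_{j=0}^{2} (−1)^j C(2,j)·(4−j)!.
Computing: 24 − 12 + 2 = 14.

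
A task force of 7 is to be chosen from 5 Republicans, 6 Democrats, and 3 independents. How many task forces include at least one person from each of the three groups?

With no constraint there are C(14,7) = 3432 possible selections.
Subtract selections that omit an entire group: no Republicans → C(9,7) = 36; no Democrats → C(8,7) = 8; no independents → C(11,7) = 330.
Add back selections omitting two groups (i.e. drawn from a single group): C(5,7) + C(6,7) + C(3,7) = 0.
By inclusion–exclusion: 3432 − 374 + 0 = 3058.

3058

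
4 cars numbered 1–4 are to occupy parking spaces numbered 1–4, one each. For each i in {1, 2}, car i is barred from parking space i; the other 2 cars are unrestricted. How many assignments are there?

14

Let Aᵢ (for i ∈ {1, 2}) be the placements that put car i in its forbidden parking space. Any j of these fix j positions, leaving (4−j)! ways to fill the rest, and there are C(2,j) ways to pick which j.
By inclusion–exclusion, the number of valid placements is Σ_{j=0}^{2} (−1)^j C(2,j)·(4−j)!.
Computing: 24 − 12 + 2 = 14.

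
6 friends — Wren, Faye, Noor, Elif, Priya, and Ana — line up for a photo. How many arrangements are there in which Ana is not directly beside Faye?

480

There are 6! = 720 arrangements in all. If Ana and Faye are adjacent, merging them into one block gives 2·(5)! = 240 arrangements.
Complementary counting: 720 − 240 = 480.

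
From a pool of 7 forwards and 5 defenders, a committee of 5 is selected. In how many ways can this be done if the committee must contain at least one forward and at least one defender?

770

Total 5-person selections from all 12: C(12,5) = 792.
Selections missing a whole group: no forwards → C(5,5) = 1; no defenders → C(7,5) = 21.
Both groups omitted at once is impossible, so 792 − 22 = 770.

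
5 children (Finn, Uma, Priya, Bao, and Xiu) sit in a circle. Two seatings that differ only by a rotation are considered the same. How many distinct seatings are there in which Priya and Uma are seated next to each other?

12

Glue Priya and Uma into a block (2 internal orders). Seating 4 units around a circle gives (3)! arrangements.
So 2 × (3)! = 2 × 6 = 12.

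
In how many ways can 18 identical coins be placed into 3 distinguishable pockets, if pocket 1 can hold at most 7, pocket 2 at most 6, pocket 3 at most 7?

6

Ignoring the caps, the number of non-negative solutions to x_1+…+x_3 = 18 is C(20,2) = 190.
Subtract solutions that violate a single cap (substitute x_i' = x_i − (cap_i+1)): x_1 ≥ 8 gives C(12,2) = 66; x_2 ≥ 7 gives C(13,2) = 78; x_3 ≥ 8 gives C(12,2) = 66. Together 210.
Add back pairs where two caps are both exceeded: 10 + 6 + 10 = 26.
By inclusion–exclusion the count is 190 − 210 + 26 = 6.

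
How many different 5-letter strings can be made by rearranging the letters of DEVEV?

DEVEV has 5 letters with E appearing twice and V appearing twice.
The number of distinct arrangements is 5!/(2!·2!) = 120/4 = 30.

30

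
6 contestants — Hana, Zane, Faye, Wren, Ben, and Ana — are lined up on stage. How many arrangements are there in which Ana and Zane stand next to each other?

Glue Ana and Zane into one block (2 internal orders), leaving 5 units to arrange in a row.
That gives 2 × 5! = 2 × 120 = 240.

240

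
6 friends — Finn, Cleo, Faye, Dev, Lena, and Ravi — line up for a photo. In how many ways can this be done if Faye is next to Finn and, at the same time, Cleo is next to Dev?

96

Treat {Faye,Finn} as one block (2 orders) and {Cleo,Dev} as another (2 orders).
That leaves 4 units to arrange: 2 × 2 × 4! = 4 × 24 = 96.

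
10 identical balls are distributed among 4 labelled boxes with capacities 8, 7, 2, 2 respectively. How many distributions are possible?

By stars and bars, unrestricted non-negative solutions to x_1+…+x_4 = 10 number C(10+3,3) = 286.
Subtract solutions that violate a single cap (substitute x_i' = x_i − (cap_i+1)): x_1 ≥ 9 gives C(4,3) = 4; x_2 ≥ 8 gives C(5,3) = 10; x_3 ≥ 3 gives C(10,3) = 120; x_4 ≥ 3 gives C(10,3) = 120. Together 254.
Add back pairs where two caps are both exceeded: 0 + 0 + 0 + 0 + 0 + 35 = 35.
By inclusion–exclusion the count is 286 − 254 + 35 = 67.

67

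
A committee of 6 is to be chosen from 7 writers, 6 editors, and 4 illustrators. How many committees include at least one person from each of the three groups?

Total 6-person selections from all 17: C(17,6) = 12376.
Subtract selections that omit an entire group: no writers → C(10,6) = 210; no editors → C(11,6) = 462; no illustrators → C(13,6) = 1716.
Add back selections omitting two groups (i.e. drawn from a single group): C(7,6) + C(6,6) + C(4,6) = 8.
By inclusion–exclusion: 12376 − 2388 + 8 = 9996.

9996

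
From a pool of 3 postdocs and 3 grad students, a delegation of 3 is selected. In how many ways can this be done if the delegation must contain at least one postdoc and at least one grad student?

18

Total 3-person selections from all 6: C(6,3) = 20.
Subtract selections that omit an entire group: no postdocs → C(3,3) = 1; no grad students → C(3,3) = 1.
Both groups omitted at once is impossible, so 20 − 2 = 18.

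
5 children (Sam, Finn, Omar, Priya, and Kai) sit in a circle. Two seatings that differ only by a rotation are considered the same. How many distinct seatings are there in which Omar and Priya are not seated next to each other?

Without the restriction there are (4)! = 24 seatings.
Those with Omar next to Priya: fuse the pair into one unit and seat 4 units around a circle — 2·(3)! = 12.
Subtracting, 24 − 12 = 12.

12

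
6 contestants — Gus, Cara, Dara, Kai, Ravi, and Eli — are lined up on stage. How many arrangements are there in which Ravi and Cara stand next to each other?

Glue Ravi and Cara into one block (2 internal orders), leaving 5 units to arrange in a row.
That gives 2 × 5! = 2 × 120 = 240.

240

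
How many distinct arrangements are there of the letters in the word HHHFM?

HHHFM has 5 letters with H appearing 3 times.
Dividing 5! = 120 by 3! = 6 for the repeated letters gives 20.

20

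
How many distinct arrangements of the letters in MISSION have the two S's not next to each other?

900

There are 7!/(2!·2!) = 1260 arrangements of MISSION in total.
Arrangements with the S's together: treat SS as one letter, giving (6)!/(2!) = 360.
Hence 1260 − 360 = 900.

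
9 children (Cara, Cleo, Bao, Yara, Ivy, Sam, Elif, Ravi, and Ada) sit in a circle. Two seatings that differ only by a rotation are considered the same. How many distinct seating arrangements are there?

40320

Around a circle, 9 distinct people have 9!/9 = (8)! = 40320 rotationally distinct seatings.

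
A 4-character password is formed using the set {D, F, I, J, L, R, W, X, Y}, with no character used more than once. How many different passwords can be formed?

This is a permutation of 4 out of 9: P(9,4) = 9!/5!.
9 × 8 × 7 × 6 = 3024.

3024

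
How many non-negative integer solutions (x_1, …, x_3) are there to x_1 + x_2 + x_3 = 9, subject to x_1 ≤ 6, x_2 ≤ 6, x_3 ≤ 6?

By stars and bars, unrestricted non-negative solutions to x_1+…+x_3 = 9 number C(9+2,2) = 55.
Subtract solutions that violate a single cap (substitute x_i' = x_i − (cap_i+1)): x_1 ≥ 7 gives C(4,2) = 6; x_2 ≥ 7 gives C(4,2) = 6; x_3 ≥ 7 gives C(4,2) = 6. Together 18.
No two caps can be exceeded simultaneously, so the pair terms are all 0.
By inclusion–exclusion the count is 55 − 18 + 0 = 37.

37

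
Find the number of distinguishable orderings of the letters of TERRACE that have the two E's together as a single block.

Treat the 2 copies of E as a single block. The multiset to arrange is then {EE, A, C, R, R, T}, 6 items in all.
That gives (6)!/(2!) = 360 arrangements.

360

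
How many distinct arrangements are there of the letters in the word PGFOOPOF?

The 8 letters of PGFOOPOF have repeats: F appearing twice, O appearing 3 times, and P appearing twice.
The number of distinct arrangements is 8!/(3!·2!·2!) = 40320/24 = 1680.

1680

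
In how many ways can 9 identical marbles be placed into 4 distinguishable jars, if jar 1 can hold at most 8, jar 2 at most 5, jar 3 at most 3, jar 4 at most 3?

91

Ignoring the caps, the number of non-negative solutions to x_1+…+x_4 = 9 is C(12,3) = 220.
Subtract solutions that violate a single cap (substitute x_i' = x_i − (cap_i+1)): x_1 ≥ 9 gives C(3,3) = 1; x_2 ≥ 6 gives C(6,3) = 20; x_3 ≥ 4 gives C(8,3) = 56; x_4 ≥ 4 gives C(8,3) = 56. Together 133.
Add back pairs where two caps are both exceeded: 0 + 0 + 0 + 0 + 0 + 4 = 4.
By inclusion–exclusion the count is 220 − 133 + 4 = 91.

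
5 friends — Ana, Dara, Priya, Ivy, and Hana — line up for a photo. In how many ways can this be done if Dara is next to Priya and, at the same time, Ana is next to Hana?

Treat {Dara,Priya} as one block (2 orders) and {Ana,Hana} as another (2 orders).
That leaves 3 units to arrange: 2 × 2 × 3! = 4 × 6 = 24.

24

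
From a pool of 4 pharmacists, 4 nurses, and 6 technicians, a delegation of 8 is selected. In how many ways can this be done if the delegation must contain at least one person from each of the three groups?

With no constraint there are C(14,8) = 3003 possible selections.
Subtract selections that omit an entire group: no pharmacists → C(10,8) = 45; no nurses → C(10,8) = 45; no technicians → C(8,8) = 1.
Add back selections omitting two groups (i.e. drawn from a single group): C(4,8) + C(4,8) + C(6,8) = 0.
By inclusion–exclusion: 3003 − 91 + 0 = 2912.

2912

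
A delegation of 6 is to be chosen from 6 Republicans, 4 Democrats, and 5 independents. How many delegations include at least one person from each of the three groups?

Unrestricted: C(15,6) = 5005 ways to pick any 6 of the 15.
Subtract selections that omit an entire group: no Republicans → C(9,6) = 84; no Democrats → C(11,6) = 462; no independents → C(10,6) = 210.
Add back selections omitting two groups (i.e. drawn from a single group): C(6,6) + C(4,6) + C(5,6) = 1.
By inclusion–exclusion: 5005 − 756 + 1 = 4250.

4250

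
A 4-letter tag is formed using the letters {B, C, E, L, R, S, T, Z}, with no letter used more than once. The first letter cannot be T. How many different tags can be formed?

1470

The first letter has 8−1 = 7 choices (anything except T).
The remaining 3 letters are filled from the other 7 symbols without repetition: 7 × 6 × 5 = 210.
Total: 7 × 210 = 1470.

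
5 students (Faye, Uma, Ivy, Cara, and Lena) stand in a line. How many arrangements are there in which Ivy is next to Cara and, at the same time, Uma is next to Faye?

24

Treat {Ivy,Cara} as one block (2 orders) and {Uma,Faye} as another (2 orders).
That leaves 3 units to arrange: 2 × 2 × 3! = 4 × 6 = 24.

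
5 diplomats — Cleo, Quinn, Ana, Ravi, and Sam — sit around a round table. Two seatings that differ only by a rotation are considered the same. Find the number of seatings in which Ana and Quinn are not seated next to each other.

All circular seatings of 5 people number (4)! = 24.
Those with Ana next to Quinn: fuse the pair into one unit and seat 4 units around a circle — 2·(3)! = 12.
Subtracting, 24 − 12 = 12.

12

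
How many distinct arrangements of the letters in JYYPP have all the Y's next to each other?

12

Treat the 2 copies of Y as a single block. The multiset to arrange is then {YY, J, P, P}, 4 items in all.
That gives (4)!/(2!) = 12 arrangements.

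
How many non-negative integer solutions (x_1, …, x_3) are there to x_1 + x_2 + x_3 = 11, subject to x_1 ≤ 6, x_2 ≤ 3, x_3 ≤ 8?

Ignoring the caps, the number of non-negative solutions to x_1+…+x_3 = 11 is C(13,2) = 78.
Subtract solutions that violate a single cap (substitute x_i' = x_i − (cap_i+1)): x_1 ≥ 7 gives C(6,2) = 15; x_2 ≥ 4 gives C(9,2) = 36; x_3 ≥ 9 gives C(4,2) = 6. Together 57.
Add back pairs where two caps are both exceeded: 1 + 0 + 0 = 1.
By inclusion–exclusion the count is 78 − 57 + 1 = 22.

22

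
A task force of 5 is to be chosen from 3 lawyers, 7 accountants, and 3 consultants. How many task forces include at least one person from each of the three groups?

Total 5-person selections from all 13: C(13,5) = 1287.
Selections missing a whole group: no lawyers → C(10,5) = 252; no accountants → C(6,5) = 6; no consultants → C(10,5) = 252.
Add back selections omitting two groups (i.e. drawn from a single group): C(3,5) + C(7,5) + C(3,5) = 21.
By inclusion–exclusion: 1287 − 510 + 21 = 798.

798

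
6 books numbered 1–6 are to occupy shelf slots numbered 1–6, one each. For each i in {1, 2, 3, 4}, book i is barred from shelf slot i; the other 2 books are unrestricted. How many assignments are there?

362

Let Aᵢ (for 1 ≤ i ≤ 4) be the placements that put book i in its forbidden shelf slot. Any j of these fix j positions, leaving (6−j)! ways to fill the rest, and there are C(4,j) ways to pick which j.
By inclusion–exclusion, the number of valid placements is Σ_{j=0}^{4} (−1)^j C(4,j)·(6−j)!.
Computing: 720 − 480 + 144 − 24 + 2 = 362.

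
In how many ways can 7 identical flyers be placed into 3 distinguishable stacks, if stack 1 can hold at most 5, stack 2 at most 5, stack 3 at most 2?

15

Without the upper bounds there are C(9,2) = 36 ways to split 7 among 3 stacks.
Subtract solutions that violate a single cap (substitute x_i' = x_i − (cap_i+1)): x_1 ≥ 6 gives C(3,2) = 3; x_2 ≥ 6 gives C(3,2) = 3; x_3 ≥ 3 gives C(6,2) = 15. Together 21.
No two caps can be exceeded simultaneously, so the pair terms are all 0.
By inclusion–exclusion the count is 36 − 21 + 0 = 15.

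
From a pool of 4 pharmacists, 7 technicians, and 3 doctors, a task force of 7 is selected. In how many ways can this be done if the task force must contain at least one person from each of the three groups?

2982

Unrestricted: C(14,7) = 3432 ways to pick any 7 of the 14.
Selections missing a whole group: no pharmacists → C(10,7) = 120; no technicians → C(7,7) = 1; no doctors → C(11,7) = 330.
Add back selections omitting two groups (i.e. drawn from a single group): C(4,7) + C(7,7) + C(3,7) = 1.
By inclusion–exclusion: 3432 − 451 + 1 = 2982.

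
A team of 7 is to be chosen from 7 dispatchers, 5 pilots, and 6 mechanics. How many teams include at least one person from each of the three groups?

28987

Unrestricted: C(18,7) = 31824 ways to pick any 7 of the 18.
Subtract selections that omit an entire group: no dispatchers → C(11,7) = 330; no pilots → C(13,7) = 1716; no mechanics → C(12,7) = 792.
Add back selections omitting two groups (i.e. drawn from a single group): C(7,7) + C(5,7) + C(6,7) = 1.
By inclusion–exclusion: 31824 − 2838 + 1 = 28987.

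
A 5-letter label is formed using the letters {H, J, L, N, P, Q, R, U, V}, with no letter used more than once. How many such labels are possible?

15120

Choose and order 5 of the 9 symbols: the first letter has 9 options, the next 8, and so on down to 5.
9 × 8 × 7 × 6 × 5 = 15120.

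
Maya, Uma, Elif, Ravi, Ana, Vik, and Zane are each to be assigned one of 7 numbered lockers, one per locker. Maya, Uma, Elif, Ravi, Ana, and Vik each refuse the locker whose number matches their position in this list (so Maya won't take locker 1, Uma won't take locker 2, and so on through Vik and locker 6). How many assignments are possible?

2119

Let Aᵢ (for 1 ≤ i ≤ 6) be the placements that put person i in their forbidden locker. Any j of these fix j positions, leaving (7−j)! ways to fill the rest, and there are C(6,j) ways to pick which j.
By inclusion–exclusion, the number of valid placements is Σ_{j=0}^{6} (−1)^j C(6,j)·(7−j)!.
Computing: 5040 − 4320 + 1800 − 480 + 90 − 12 + 1 = 2119.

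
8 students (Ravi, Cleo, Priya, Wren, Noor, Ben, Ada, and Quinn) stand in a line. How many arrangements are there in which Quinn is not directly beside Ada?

30240

Of the 8! = 40320 arrangements, those with Quinn and Ada adjacent number 2 × 7! = 10080 (treat the pair as a block with 2 internal orders).
So 40320 − 10080 = 30240 arrangements keep them apart.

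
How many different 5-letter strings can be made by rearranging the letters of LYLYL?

LYLYL has 5 letters with L appearing 3 times and Y appearing twice.
So there are 5! / (3!·2!) = 10 distinguishable arrangements.

10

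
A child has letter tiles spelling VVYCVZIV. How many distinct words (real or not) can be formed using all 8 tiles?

Letter multiplicities in VVYCVZIV: C×1, I×1, V×4, Y×1, Z×1.
So there are 8! / (4!) = 1680 distinguishable arrangements.

1680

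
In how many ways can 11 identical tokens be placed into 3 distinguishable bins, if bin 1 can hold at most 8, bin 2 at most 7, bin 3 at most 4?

34

Without the upper bounds there are C(13,2) = 78 ways to split 11 among 3 bins.
Subtract solutions that violate a single cap (substitute x_i' = x_i − (cap_i+1)): x_1 ≥ 9 gives C(4,2) = 6; x_2 ≥ 8 gives C(5,2) = 10; x_3 ≥ 5 gives C(8,2) = 28. Together 44.
No two caps can be exceeded simultaneously, so the pair terms are all 0.
By inclusion–exclusion the count is 78 − 44 + 0 = 34.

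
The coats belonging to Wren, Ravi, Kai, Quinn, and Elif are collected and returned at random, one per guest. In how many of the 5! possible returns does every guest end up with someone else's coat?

44

Let Aᵢ be the assignments in which guest i gets their own coat. We want the size of the complement of A₁∪…∪A_5.
By inclusion–exclusion this is Σ_{j=0}^{5} (−1)^j C(5,j)·(5−j)!.
Computing: 120 − 120 + 60 − 20 + 5 − 1 = 44.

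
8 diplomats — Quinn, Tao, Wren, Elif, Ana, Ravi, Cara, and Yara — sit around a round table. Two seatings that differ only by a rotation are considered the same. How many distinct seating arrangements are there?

Fix one person's seat to break rotational symmetry; the remaining 7 people can be arranged in (7)! = 5040 ways.

5040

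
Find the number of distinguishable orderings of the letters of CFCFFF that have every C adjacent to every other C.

Treat the 2 copies of C as a single block. The multiset to arrange is then {CC, F, F, F, F}, 5 items in all.
That gives (5)!/(4!) = 5 arrangements.

5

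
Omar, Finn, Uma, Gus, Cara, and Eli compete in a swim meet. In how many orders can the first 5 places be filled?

720

There are 6 choices for 1st place, 5 for 2nd, and so on down to 2 for position 5.
That gives 6 × 5 × 4 × 3 × 2 = 720.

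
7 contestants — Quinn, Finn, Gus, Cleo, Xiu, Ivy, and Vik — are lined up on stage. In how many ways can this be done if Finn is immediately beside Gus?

Glue Finn and Gus into one block (2 internal orders), leaving 6 units to arrange in a row.
That gives 2 × 6! = 2 × 720 = 1440.

1440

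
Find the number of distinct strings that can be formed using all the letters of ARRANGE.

1260

The 7 letters of ARRANGE have repeats: A appearing twice and R appearing twice.
The number of distinct arrangements is 7!/(2!·2!) = 5040/4 = 1260.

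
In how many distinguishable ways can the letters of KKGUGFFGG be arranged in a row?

3780

Letter multiplicities in KKGUGFFGG: F×2, G×4, K×2, U×1.
Dividing 9! = 362880 by 4!·2!·2! = 96 for the repeated letters gives 3780.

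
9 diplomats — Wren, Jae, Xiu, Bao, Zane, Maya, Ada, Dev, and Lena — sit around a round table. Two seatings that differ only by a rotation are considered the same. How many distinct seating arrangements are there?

Seat Wren anywhere (absorbing the rotational symmetry), then permute the other 8: (8)! = 40320.

40320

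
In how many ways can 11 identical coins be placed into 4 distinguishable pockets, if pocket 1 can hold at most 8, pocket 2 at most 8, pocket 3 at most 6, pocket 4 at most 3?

190

Without the upper bounds there are C(14,3) = 364 ways to split 11 among 4 pockets.
Subtract solutions that violate a single cap (substitute x_i' = x_i − (cap_i+1)): x_1 ≥ 9 gives C(5,3) = 10; x_2 ≥ 9 gives C(5,3) = 10; x_3 ≥ 7 gives C(7,3) = 35; x_4 ≥ 4 gives C(10,3) = 120. Together 175.
Add back pairs where two caps are both exceeded: 0 + 0 + 0 + 0 + 0 + 1 = 1.
By inclusion–exclusion the count is 364 − 175 + 1 = 190.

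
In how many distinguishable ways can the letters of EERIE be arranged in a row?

20

Letter multiplicities in EERIE: E×3, I×1, R×1.
The number of distinct arrangements is 5!/(3!) = 120/6 = 20.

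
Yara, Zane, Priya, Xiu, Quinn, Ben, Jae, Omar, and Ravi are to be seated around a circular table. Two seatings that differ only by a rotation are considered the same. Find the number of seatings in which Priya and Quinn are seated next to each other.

10080

Glue Priya and Quinn into a block (2 internal orders). Seating 8 units around a circle gives (7)! arrangements.
So 2 × (7)! = 2 × 5040 = 10080.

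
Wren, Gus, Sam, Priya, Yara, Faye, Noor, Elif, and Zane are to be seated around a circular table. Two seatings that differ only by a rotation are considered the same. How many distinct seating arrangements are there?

Fix one person's seat to break rotational symmetry; the remaining 8 people can be arranged in (8)! = 40320 ways.

40320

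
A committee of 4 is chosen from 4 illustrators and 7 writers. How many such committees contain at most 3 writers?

Split by how many writers are chosen (0 through 3).
Sum: C(7,0)·C(4,4) + C(7,1)·C(4,3) + C(7,2)·C(4,2) + C(7,3)·C(4,1) = 1 + 28 + 126 + 140 = 295.

295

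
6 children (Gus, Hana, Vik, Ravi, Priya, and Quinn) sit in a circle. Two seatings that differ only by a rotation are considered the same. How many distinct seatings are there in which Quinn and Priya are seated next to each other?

48

Glue Quinn and Priya into a block (2 internal orders). Seating 5 units around a circle gives (4)! arrangements.
So 2 × (4)! = 2 × 24 = 48.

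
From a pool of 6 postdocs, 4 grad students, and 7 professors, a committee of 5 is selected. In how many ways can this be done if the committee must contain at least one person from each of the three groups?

4214

With no constraint there are C(17,5) = 6188 possible selections.
Subtract selections that omit an entire group: no postdocs → C(11,5) = 462; no grad students → C(13,5) = 1287; no professors → C(10,5) = 252.
Add back selections omitting two groups (i.e. drawn from a single group): C(6,5) + C(4,5) + C(7,5) = 27.
By inclusion–exclusion: 6188 − 2001 + 27 = 4214.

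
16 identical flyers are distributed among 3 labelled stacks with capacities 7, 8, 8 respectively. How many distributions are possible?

36

By stars and bars, unrestricted non-negative solutions to x_1+…+x_3 = 16 number C(16+2,2) = 153.
Subtract solutions that violate a single cap (substitute x_i' = x_i − (cap_i+1)): x_1 ≥ 8 gives C(10,2) = 45; x_2 ≥ 9 gives C(9,2) = 36; x_3 ≥ 9 gives C(9,2) = 36. Together 117.
No two caps can be exceeded simultaneously, so the pair terms are all 0.
By inclusion–exclusion the count is 153 − 117 + 0 = 36.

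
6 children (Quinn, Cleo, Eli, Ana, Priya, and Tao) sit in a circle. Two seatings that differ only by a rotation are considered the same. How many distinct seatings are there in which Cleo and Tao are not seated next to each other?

72

Without the restriction there are (5)! = 120 seatings.
Seatings with Cleo beside Tao: treat them as a block with 2 internal orders, giving 2 × (4)! = 48.
Subtracting, 120 − 48 = 72.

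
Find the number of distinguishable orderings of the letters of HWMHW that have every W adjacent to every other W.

Treat the 2 copies of W as a single block. The multiset to arrange is then {WW, H, H, M}, 4 items in all.
That gives (4)!/(2!) = 12 arrangements.

12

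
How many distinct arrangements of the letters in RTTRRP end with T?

20

With the last slot taken by T, it remains to arrange the other 5 letters (RTRRP).
Those 5 letters have R appearing 3 times, giving (5)!/(3!) = 20.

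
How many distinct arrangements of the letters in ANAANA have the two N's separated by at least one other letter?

10

There are 6!/(4!·2!) = 15 arrangements of ANAANA in total.
Arrangements with the N's together: treat NN as one letter, giving (5)!/(4!) = 5.
Hence 15 − 5 = 10.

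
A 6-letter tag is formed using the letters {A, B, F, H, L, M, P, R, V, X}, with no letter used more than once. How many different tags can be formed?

Choose and order 6 of the 10 symbols: the first letter has 10 options, the next 9, and so on down to 5.
10 × 9 × 8 × 7 × 6 × 5 = 151200.

151200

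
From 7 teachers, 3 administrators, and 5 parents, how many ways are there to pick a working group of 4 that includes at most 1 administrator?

1155

Split by how many administrators are chosen (0 through 1).
Sum: C(3,0)·C(12,4) + C(3,1)·C(12,3) = 495 + 660 = 1155.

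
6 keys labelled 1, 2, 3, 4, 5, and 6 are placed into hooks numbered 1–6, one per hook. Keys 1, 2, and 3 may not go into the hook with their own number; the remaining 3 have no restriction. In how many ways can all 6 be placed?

Let Aᵢ (for i ∈ {1, 2, 3}) be the placements that put key i in its forbidden hook. Any j of these fix j positions, leaving (6−j)! ways to fill the rest, and there are C(3,j) ways to pick which j.
By inclusion–exclusion, the number of valid placements is Σ_{j=0}^{3} (−1)^j C(3,j)·(6−j)!.
Computing: 720 − 360 + 72 − 6 = 426.

426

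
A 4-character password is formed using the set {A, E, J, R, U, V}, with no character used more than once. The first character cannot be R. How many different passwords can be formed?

The first character has 6−1 = 5 choices (anything except R).
The remaining 3 characters are filled from the other 5 symbols without repetition: 5 × 4 × 3 = 60.
Total: 5 × 60 = 300.

300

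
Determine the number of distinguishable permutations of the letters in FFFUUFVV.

420

The 8 letters of FFFUUFVV have repeats: F appearing 4 times, U appearing twice, and V appearing twice.
Dividing 8! = 40320 by 4!·2!·2! = 96 for the repeated letters gives 420.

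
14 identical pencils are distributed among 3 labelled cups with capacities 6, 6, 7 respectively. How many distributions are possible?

Ignoring the caps, the number of non-negative solutions to x_1+…+x_3 = 14 is C(16,2) = 120.
Subtract solutions that violate a single cap (substitute x_i' = x_i − (cap_i+1)): x_1 ≥ 7 gives C(9,2) = 36; x_2 ≥ 7 gives C(9,2) = 36; x_3 ≥ 8 gives C(8,2) = 28. Together 100.
Add back pairs where two caps are both exceeded: 1 + 0 + 0 = 1.
By inclusion–exclusion the count is 120 − 100 + 1 = 21.

21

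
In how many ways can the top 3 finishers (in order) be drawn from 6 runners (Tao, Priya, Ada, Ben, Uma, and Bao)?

This is an ordered selection of 3 from 6: P(6,3).
That gives 6 × 5 × 4 = 120.

120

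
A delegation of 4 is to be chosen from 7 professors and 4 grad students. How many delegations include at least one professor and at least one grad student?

294

Unrestricted: C(11,4) = 330 ways to pick any 4 of the 11.
Selections missing a whole group: no professors → C(4,4) = 1; no grad students → C(7,4) = 35.
Both groups omitted at once is impossible, so 330 − 36 = 294.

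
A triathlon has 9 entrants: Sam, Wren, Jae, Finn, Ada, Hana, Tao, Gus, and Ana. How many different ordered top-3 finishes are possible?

504

This is an ordered selection of 3 from 9: P(9,3).
That gives 9 × 8 × 7 = 504.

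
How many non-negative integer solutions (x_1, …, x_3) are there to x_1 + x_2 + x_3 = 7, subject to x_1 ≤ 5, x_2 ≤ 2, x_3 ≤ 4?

Without the upper bounds there are C(9,2) = 36 ways to split 7 among 3 variables.
Subtract solutions that violate a single cap (substitute x_i' = x_i − (cap_i+1)): x_1 ≥ 6 gives C(3,2) = 3; x_2 ≥ 3 gives C(6,2) = 15; x_3 ≥ 5 gives C(4,2) = 6. Together 24.
No two caps can be exceeded simultaneously, so the pair terms are all 0.
By inclusion–exclusion the count is 36 − 24 + 0 = 12.

12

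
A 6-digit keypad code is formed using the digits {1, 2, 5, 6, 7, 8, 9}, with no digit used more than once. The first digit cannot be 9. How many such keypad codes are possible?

4320

The first digit has 7−1 = 6 choices (anything except 9).
The remaining 5 digits are filled from the other 6 symbols without repetition: 6 × 5 × 4 × 3 × 2 = 720.
Total: 6 × 720 = 4320.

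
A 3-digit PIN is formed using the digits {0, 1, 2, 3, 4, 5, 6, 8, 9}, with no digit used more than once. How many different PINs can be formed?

504

This is a permutation of 3 out of 9: P(9,3) = 9!/6!.
9 × 8 × 7 = 504.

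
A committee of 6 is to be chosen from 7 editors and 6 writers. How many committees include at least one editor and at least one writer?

1708

Unrestricted: C(13,6) = 1716 ways to pick any 6 of the 13.
Selections missing a whole group: no editors → C(6,6) = 1; no writers → C(7,6) = 7.
Both groups omitted at once is impossible, so 1716 − 8 = 1708.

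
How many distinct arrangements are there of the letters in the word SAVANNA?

420

SAVANNA has 7 letters with A appearing 3 times and N appearing twice.
The number of distinct arrangements is 7!/(3!·2!) = 5040/12 = 420.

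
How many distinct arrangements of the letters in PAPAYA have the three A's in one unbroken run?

Treat the 3 copies of A as a single block. The multiset to arrange is then {AAA, P, P, Y}, 4 items in all.
That gives (4)!/(2!) = 12 arrangements.

12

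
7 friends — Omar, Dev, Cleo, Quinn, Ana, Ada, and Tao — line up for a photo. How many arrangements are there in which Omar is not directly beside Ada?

3600

Of the 7! = 5040 arrangements, those with Omar and Ada adjacent number 2 × 6! = 1440 (treat the pair as a block with 2 internal orders).
Complementary counting: 5040 − 1440 = 3600.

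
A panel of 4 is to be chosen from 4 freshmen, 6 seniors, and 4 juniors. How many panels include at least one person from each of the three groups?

528

With no constraint there are C(14,4) = 1001 possible selections.
Subtract selections that omit an entire group: no freshmen → C(10,4) = 210; no seniors → C(8,4) = 70; no juniors → C(10,4) = 210.
Add back selections omitting two groups (i.e. drawn from a single group): C(4,4) + C(6,4) + C(4,4) = 17.
By inclusion–exclusion: 1001 − 490 + 17 = 528.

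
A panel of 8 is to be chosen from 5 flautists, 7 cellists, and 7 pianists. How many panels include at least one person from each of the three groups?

With no constraint there are C(19,8) = 75582 possible selections.
Selections missing a whole group: no flautists → C(14,8) = 3003; no cellists → C(12,8) = 495; no pianists → C(12,8) = 495.
Add back selections omitting two groups (i.e. drawn from a single group): C(5,8) + C(7,8) + C(7,8) = 0.
By inclusion–exclusion: 75582 − 3993 + 0 = 71589.

71589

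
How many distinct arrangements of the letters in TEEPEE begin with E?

20

With the first slot taken by E, it remains to arrange the other 5 letters (TEPEE).
Those 5 letters have E appearing 3 times, giving (5)!/(3!) = 20.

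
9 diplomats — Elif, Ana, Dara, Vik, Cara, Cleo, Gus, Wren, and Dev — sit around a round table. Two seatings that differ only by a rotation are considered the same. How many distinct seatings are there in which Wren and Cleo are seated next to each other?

Treat {Wren, Cleo} as one unit (2 internal orders) and seat the resulting 8 units around the table: (7)! circular arrangements.
So 2 × (7)! = 2 × 5040 = 10080.

10080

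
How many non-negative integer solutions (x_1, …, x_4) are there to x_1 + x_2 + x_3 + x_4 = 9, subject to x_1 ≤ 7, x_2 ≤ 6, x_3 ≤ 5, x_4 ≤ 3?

Without the upper bounds there are C(12,3) = 220 ways to split 9 among 4 variables.
Subtract solutions that violate a single cap (substitute x_i' = x_i − (cap_i+1)): x_1 ≥ 8 gives C(4,3) = 4; x_2 ≥ 7 gives C(5,3) = 10; x_3 ≥ 6 gives C(6,3) = 20; x_4 ≥ 4 gives C(8,3) = 56. Together 90.
No two caps can be exceeded simultaneously, so the pair terms are all 0.
By inclusion–exclusion the count is 220 − 90 + 0 = 130.

130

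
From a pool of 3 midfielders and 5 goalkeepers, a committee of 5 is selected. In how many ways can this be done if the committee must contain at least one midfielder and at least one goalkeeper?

55

With no constraint there are C(8,5) = 56 possible selections.
Selections missing a whole group: no midfielders → C(5,5) = 1; no goalkeepers → C(3,5) = 0.
Both groups omitted at once is impossible, so 56 − 1 = 55.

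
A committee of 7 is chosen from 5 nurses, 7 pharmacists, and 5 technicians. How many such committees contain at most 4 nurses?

19382

Split by how many nurses are chosen (0 through 4).
Sum: C(5,0)·C(12,7) + C(5,1)·C(12,6) + C(5,2)·C(12,5) + C(5,3)·C(12,4) + C(5,4)·C(12,3) = 792 + 4620 + 7920 + 4950 + 1100 = 19382.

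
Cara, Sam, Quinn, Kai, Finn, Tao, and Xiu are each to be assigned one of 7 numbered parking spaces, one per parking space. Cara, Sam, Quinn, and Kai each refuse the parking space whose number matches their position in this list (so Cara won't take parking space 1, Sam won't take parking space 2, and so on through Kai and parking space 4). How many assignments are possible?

2790

Let Aᵢ (for 1 ≤ i ≤ 4) be the placements that put person i in their forbidden parking space. Any j of these fix j positions, leaving (7−j)! ways to fill the rest, and there are C(4,j) ways to pick which j.
By inclusion–exclusion, the number of valid placements is Σ_{j=0}^{4} (−1)^j C(4,j)·(7−j)!.
Computing: 5040 − 2880 + 720 − 96 + 6 = 2790.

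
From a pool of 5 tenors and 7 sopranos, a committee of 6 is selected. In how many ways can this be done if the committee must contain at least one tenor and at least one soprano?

917

Total 6-person selections from all 12: C(12,6) = 924.
Subtract selections that omit an entire group: no tenors → C(7,6) = 7; no sopranos → C(5,6) = 0.
Both groups omitted at once is impossible, so 924 − 7 = 917.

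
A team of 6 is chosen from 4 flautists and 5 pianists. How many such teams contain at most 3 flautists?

Split by how many flautists are chosen (0 through 3).
Sum: C(4,0)·C(5,6) + C(4,1)·C(5,5) + C(4,2)·C(5,4) + C(4,3)·C(5,3) = 0 + 4 + 30 + 40 = 74.

74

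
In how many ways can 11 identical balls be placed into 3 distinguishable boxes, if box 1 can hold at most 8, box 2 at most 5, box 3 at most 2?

Without the upper bounds there are C(13,2) = 78 ways to split 11 among 3 boxes.
Subtract solutions that violate a single cap (substitute x_i' = x_i − (cap_i+1)): x_1 ≥ 9 gives C(4,2) = 6; x_2 ≥ 6 gives C(7,2) = 21; x_3 ≥ 3 gives C(10,2) = 45. Together 72.
Add back pairs where two caps are both exceeded: 0 + 0 + 6 = 6.
By inclusion–exclusion the count is 78 − 72 + 6 = 12.

12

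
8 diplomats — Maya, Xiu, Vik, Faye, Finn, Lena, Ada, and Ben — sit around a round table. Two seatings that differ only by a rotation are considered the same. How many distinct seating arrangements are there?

5040

Around a circle, 8 distinct people have 8!/8 = (7)! = 5040 rotationally distinct seatings.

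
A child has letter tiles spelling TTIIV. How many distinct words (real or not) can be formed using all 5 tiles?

30

TTIIV has 5 letters with I appearing twice and T appearing twice.
The number of distinct arrangements is 5!/(2!·2!) = 120/4 = 30.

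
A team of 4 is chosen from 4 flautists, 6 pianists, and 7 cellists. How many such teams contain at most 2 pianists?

Split by how many pianists are chosen (0 through 2).
Sum: C(6,0)·C(11,4) + C(6,1)·C(11,3) + C(6,2)·C(11,2) = 330 + 990 + 825 = 2145.

2145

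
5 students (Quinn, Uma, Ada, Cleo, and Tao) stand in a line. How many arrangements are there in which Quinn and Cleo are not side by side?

72

Of the 5! = 120 arrangements, those with Quinn and Cleo adjacent number 2 × 4! = 48 (treat the pair as a block with 2 internal orders).
Complementary counting: 120 − 48 = 72.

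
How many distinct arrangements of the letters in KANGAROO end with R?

1260

Fix R in the last position and arrange the remaining 7 letters.
Those 7 letters have A appearing twice and O appearing twice, giving (7)!/(2!·2!) = 1260.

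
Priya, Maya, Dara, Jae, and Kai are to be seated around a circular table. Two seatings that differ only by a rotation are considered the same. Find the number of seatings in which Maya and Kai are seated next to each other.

12

Glue Maya and Kai into a block (2 internal orders). Seating 4 units around a circle gives (3)! arrangements.
So 2 × (3)! = 2 × 6 = 12.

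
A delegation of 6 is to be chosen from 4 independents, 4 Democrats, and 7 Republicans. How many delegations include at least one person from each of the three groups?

4060

Total 6-person selections from all 15: C(15,6) = 5005.
Selections missing a whole group: no independents → C(11,6) = 462; no Democrats → C(11,6) = 462; no Republicans → C(8,6) = 28.
Add back selections omitting two groups (i.e. drawn from a single group): C(4,6) + C(4,6) + C(7,6) = 7.
By inclusion–exclusion: 5005 − 952 + 7 = 4060.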